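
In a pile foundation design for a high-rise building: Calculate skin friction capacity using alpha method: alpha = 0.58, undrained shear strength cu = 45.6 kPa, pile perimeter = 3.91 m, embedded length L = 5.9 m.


Using Qs = alpha * cu * perimeter * L
Qs = 0.58 * 45.6 * 3.91 * 5.9
Qs = 610.13 kN


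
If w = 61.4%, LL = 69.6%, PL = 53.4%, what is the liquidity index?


First compute the plasticity index:
PI = LL - PL = 69.6 - 53.4 = 16.2
Then compute the liquidity index:
LI = (w - PL) / PI
LI = (61.4 - 53.4) / 16.2
LI = 0.494


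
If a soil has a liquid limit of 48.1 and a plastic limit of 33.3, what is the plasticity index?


Using PI = LL - PL
PI = 48.1 - 33.3
PI = 14.8


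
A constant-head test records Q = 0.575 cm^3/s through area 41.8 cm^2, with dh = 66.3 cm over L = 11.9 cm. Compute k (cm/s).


Compute hydraulic gradient:
i = dh / L = 66.3 / 11.9 = 5.57143
Then apply Darcy's law:
k = Q / (A * i)
k = 0.575 / (41.8 * 5.57143)
k = 0.575 / 232.886
k = 0.002469 cm/s


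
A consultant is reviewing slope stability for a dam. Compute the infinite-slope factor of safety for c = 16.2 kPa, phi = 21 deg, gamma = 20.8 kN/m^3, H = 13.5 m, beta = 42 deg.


Using Fs = c / (gamma*H*sin(beta)*cos(beta)) + tan(phi)/tan(beta)
Cohesion contribution = 16.2 / (20.8*13.5*sin(42)*cos(42))
Cohesion contribution = 0.11602
Friction contribution = tan(21)/tan(42) = 0.426324
Fs = 0.11602 + 0.426324
Fs = 0.542


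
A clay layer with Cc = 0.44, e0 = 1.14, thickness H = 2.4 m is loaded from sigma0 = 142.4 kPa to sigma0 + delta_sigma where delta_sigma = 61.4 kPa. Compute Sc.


Result: 0.0768 m

Derivation:
Using Sc = Cc * H / (1 + e0) * log10((sigma0 + delta_sigma) / sigma0)
Stress ratio = (142.4 + 61.4) / 142.4 = 1.43118
log10(1.43118) = 0.155694
Cc * H / (1 + e0) = 0.44 * 2.4 / (1 + 1.14) = 0.493458
Sc = 0.493458 * 0.155694
Sc = 0.0768 m


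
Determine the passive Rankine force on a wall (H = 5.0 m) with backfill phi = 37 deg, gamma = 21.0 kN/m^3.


Compute passive earth pressure coefficient:
Kp = tan^2(45 + phi/2) = tan^2(63.5) = 4.022791
Compute passive force:
Pp = 0.5 * Kp * gamma * H^2
Pp = 0.5 * 4.022791 * 21.0 * 5.0^2
Pp = 1055.98 kN/m


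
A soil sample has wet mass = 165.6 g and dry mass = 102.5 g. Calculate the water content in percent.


Using w = (m_wet - m_dry) / m_dry * 100
m_wet - m_dry = 165.6 - 102.5 = 63.1 g
w = 63.1 / 102.5 * 100
w = 61.56 %


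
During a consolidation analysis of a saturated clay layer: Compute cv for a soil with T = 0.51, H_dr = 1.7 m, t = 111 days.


Using cv = T * H_dr^2 / t
H_dr^2 = 1.7^2 = 2.89
cv = 0.51 * 2.89 / 111
cv = 0.01328 m^2/day


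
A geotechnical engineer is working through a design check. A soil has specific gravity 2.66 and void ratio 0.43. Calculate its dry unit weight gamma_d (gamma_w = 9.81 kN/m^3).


Result: 18.248 kN/m^3

Derivation:
Using gamma_d = Gs * gamma_w / (1 + e)
gamma_d = 2.66 * 9.81 / (1 + 0.43)
gamma_d = 2.66 * 9.81 / 1.43
gamma_d = 18.248 kN/m^3


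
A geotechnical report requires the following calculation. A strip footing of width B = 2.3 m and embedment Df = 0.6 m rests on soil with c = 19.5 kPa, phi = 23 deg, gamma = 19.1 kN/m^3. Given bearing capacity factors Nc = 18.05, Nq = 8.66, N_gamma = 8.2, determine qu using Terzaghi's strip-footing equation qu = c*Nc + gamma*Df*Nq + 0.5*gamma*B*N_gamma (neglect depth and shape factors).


Compute qu = c*Nc + gamma*Df*Nq + 0.5*gamma*B*N_gamma
Term 1: 19.5 * 18.05 = 351.975
Term 2: 19.1 * 0.6 * 8.66 = 99.2436
Term 3: 0.5 * 19.1 * 2.3 * 8.2 = 180.113
qu = 351.975 + 99.2436 + 180.113
qu = 631.33 kPa


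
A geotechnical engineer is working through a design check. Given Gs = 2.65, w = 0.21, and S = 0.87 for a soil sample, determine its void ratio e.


Result: 0.6397

Derivation:
Using the relation e = Gs * w / S
e = 2.65 * 0.21 / 0.87
e = 0.6397


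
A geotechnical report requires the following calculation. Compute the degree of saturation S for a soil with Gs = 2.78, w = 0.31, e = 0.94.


Using S = Gs * w / e
S = 2.78 * 0.31 / 0.94
S = 0.9168


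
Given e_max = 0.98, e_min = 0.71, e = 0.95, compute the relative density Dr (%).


Using Dr = (e_max - e) / (e_max - e_min) * 100
e_max - e = 0.98 - 0.95 = 0.03
e_max - e_min = 0.98 - 0.71 = 0.27
Dr = 0.03 / 0.27 * 100
Dr = 11.11 %


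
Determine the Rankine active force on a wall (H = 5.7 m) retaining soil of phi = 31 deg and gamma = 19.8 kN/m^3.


Result: 102.96 kN/m

Derivation:
Compute active earth pressure coefficient:
Ka = tan^2(45 - phi/2) = tan^2(29.5) = 0.320099
Compute active force:
Pa = 0.5 * Ka * gamma * H^2
Pa = 0.5 * 0.320099 * 19.8 * 5.7^2
Pa = 102.96 kN/m


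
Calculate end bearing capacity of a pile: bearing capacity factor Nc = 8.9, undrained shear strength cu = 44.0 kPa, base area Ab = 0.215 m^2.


Using Qb = Nc * cu * Ab
Qb = 8.9 * 44.0 * 0.215
Qb = 84.19 kN


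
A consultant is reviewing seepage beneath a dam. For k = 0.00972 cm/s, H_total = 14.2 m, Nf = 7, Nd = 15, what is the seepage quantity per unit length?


Result: 0.0006441 m^3/s per m

Derivation:
Convert k to m/s for unit consistency with H:
k = 0.00972 cm/s = 0.00972 / 100 m/s = 9.72e-05 m/s
Using q = k * H * Nf / Nd
Nf / Nd = 7 / 15 = 0.4667
q = 9.72e-05 * 14.2 * 0.4667
q = 0.0006441 m^3/s per m


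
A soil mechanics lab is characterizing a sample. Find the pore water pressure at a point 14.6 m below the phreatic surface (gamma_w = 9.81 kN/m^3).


Using u = gamma_w * h_w
u = 9.81 * 14.6
u = 143.23 kPa


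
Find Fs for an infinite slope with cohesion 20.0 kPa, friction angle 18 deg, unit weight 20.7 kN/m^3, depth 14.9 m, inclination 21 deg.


Using Fs = c / (gamma*H*sin(beta)*cos(beta)) + tan(phi)/tan(beta)
Cohesion contribution = 20.0 / (20.7*14.9*sin(21)*cos(21))
Cohesion contribution = 0.193817
Friction contribution = tan(18)/tan(21) = 0.846445
Fs = 0.193817 + 0.846445
Fs = 1.04


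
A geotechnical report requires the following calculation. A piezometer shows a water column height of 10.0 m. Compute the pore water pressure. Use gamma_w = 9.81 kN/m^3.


Using u = gamma_w * h_w
u = 9.81 * 10.0
u = 98.1 kPa


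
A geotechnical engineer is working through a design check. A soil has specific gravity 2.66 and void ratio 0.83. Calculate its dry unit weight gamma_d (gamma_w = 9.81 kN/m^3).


Using gamma_d = Gs * gamma_w / (1 + e)
gamma_d = 2.66 * 9.81 / (1 + 0.83)
gamma_d = 2.66 * 9.81 / 1.83
gamma_d = 14.259 kN/m^3


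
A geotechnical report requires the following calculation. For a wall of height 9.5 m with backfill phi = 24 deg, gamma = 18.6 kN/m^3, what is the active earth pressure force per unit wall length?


Compute active earth pressure coefficient:
Ka = tan^2(45 - phi/2) = tan^2(33.0) = 0.42173
Compute active force:
Pa = 0.5 * Ka * gamma * H^2
Pa = 0.5 * 0.42173 * 18.6 * 9.5^2
Pa = 353.97 kN/m


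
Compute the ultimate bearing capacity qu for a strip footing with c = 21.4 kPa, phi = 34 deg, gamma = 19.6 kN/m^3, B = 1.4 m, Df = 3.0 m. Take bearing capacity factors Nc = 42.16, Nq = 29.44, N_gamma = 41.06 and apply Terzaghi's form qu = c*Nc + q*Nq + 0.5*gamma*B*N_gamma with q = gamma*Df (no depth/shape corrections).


Result: 3196.64 kPa

Derivation:
Compute qu = c*Nc + gamma*Df*Nq + 0.5*gamma*B*N_gamma
Term 1: 21.4 * 42.16 = 902.224
Term 2: 19.6 * 3.0 * 29.44 = 1731.072
Term 3: 0.5 * 19.6 * 1.4 * 41.06 = 563.3432
qu = 902.224 + 1731.072 + 563.3432
qu = 3196.64 kPa


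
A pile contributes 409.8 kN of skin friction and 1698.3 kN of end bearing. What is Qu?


Using Qu = Qf + Qb
Qu = 409.8 + 1698.3
Qu = 2108.1 kN


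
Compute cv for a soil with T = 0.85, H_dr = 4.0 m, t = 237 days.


Using cv = T * H_dr^2 / t
H_dr^2 = 4.0^2 = 16.0
cv = 0.85 * 16.0 / 237
cv = 0.05738 m^2/day


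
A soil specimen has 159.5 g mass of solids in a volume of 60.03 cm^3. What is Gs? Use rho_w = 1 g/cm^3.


Using Gs = m_s / (V_s * rho_w)
Since rho_w = 1 g/cm^3:
Gs = 159.5 / 60.03
Gs = 2.657


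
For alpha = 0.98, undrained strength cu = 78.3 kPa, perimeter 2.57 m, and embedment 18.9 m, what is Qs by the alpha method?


Using Qs = alpha * cu * perimeter * L
Qs = 0.98 * 78.3 * 2.57 * 18.9
Qs = 3727.2 kN


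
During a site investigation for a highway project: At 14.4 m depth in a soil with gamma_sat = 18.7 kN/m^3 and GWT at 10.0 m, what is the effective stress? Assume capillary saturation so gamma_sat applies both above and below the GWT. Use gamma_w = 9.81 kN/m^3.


Result: 226.12 kPa

Derivation:
Total stress = gamma_sat * depth
sigma = 18.7 * 14.4 = 269.28 kPa
Pore water pressure u = gamma_w * (depth - d_wt)
u = 9.81 * (14.4 - 10.0) = 43.164 kPa
Effective stress = sigma - u
sigma' = 269.28 - 43.164 = 226.12 kPa


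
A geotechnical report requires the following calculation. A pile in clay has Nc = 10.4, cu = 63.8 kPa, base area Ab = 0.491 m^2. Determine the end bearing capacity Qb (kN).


Result: 325.79 kN

Derivation:
Using Qb = Nc * cu * Ab
Qb = 10.4 * 63.8 * 0.491
Qb = 325.79 kN


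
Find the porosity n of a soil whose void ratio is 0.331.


Result: 0.2487

Derivation:
Using the relation n = e / (1 + e)
n = 0.331 / (1 + 0.331)
n = 0.331 / 1.331
n = 0.2487


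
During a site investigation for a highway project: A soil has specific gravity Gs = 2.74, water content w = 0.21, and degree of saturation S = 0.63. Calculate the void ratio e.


Result: 0.9133

Derivation:
Using the relation e = Gs * w / S
e = 2.74 * 0.21 / 0.63
e = 0.9133


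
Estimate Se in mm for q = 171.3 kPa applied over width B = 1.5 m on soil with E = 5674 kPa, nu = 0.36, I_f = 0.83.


Result: 32.716 mm

Derivation:
Using Se = q * B * (1 - nu^2) * I_f / E
1 - nu^2 = 1 - 0.36^2 = 0.8704
Se = 171.3 * 1.5 * 0.8704 * 0.83 / 5674
Se = 0.032716 m
Convert to mm: Se = 0.032716 * 1000 = 32.716 mm


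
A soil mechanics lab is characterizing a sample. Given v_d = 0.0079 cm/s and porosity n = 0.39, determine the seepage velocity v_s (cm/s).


Result: 0.02026 cm/s

Derivation:
Using v_s = v_d / n
v_s = 0.0079 / 0.39
v_s = 0.02026 cm/s


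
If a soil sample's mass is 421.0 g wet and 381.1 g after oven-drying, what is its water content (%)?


Result: 10.47 %

Derivation:
Using w = (m_wet - m_dry) / m_dry * 100
m_wet - m_dry = 421.0 - 381.1 = 39.9 g
w = 39.9 / 381.1 * 100
w = 10.47 %


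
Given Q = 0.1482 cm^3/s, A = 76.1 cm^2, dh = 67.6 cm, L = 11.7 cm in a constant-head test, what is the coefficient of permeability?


Compute hydraulic gradient:
i = dh / L = 67.6 / 11.7 = 5.77778
Then apply Darcy's law:
k = Q / (A * i)
k = 0.1482 / (76.1 * 5.77778)
k = 0.1482 / 439.689
k = 0.000337 cm/s


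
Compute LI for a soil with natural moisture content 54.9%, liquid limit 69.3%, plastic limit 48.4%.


First compute the plasticity index:
PI = LL - PL = 69.3 - 48.4 = 20.9
Then compute the liquidity index:
LI = (w - PL) / PI
LI = (54.9 - 48.4) / 20.9
LI = 0.311


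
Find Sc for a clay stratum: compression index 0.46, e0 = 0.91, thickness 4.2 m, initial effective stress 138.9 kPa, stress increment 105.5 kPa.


Result: 0.2482 m

Derivation:
Using Sc = Cc * H / (1 + e0) * log10((sigma0 + delta_sigma) / sigma0)
Stress ratio = (138.9 + 105.5) / 138.9 = 1.75954
log10(1.75954) = 0.245399
Cc * H / (1 + e0) = 0.46 * 4.2 / (1 + 0.91) = 1.01152
Sc = 1.01152 * 0.245399
Sc = 0.2482 m


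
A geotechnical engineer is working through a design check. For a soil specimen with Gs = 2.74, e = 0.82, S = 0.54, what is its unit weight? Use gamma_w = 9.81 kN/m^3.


Using gamma = gamma_w * (Gs + S*e) / (1 + e)
Numerator: Gs + S*e = 2.74 + 0.54*0.82 = 3.1828
Denominator: 1 + e = 1 + 0.82 = 1.82
gamma = 9.81 * 3.1828 / 1.82
gamma = 17.156 kN/m^3


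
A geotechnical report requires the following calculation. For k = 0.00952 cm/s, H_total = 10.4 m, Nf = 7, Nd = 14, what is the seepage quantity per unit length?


Convert k to m/s for unit consistency with H:
k = 0.00952 cm/s = 0.00952 / 100 m/s = 9.52e-05 m/s
Using q = k * H * Nf / Nd
Nf / Nd = 7 / 14 = 0.5
q = 9.52e-05 * 10.4 * 0.5
q = 0.000495 m^3/s per m


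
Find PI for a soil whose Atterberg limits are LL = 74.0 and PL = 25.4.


Using PI = LL - PL
PI = 74.0 - 25.4
PI = 48.6


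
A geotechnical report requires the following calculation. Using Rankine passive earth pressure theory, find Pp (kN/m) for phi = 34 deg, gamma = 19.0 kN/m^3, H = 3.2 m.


Result: 344.09 kN/m

Derivation:
Compute passive earth pressure coefficient:
Kp = tan^2(45 + phi/2) = tan^2(62.0) = 3.537132
Compute passive force:
Pp = 0.5 * Kp * gamma * H^2
Pp = 0.5 * 3.537132 * 19.0 * 3.2^2
Pp = 344.09 kN/m


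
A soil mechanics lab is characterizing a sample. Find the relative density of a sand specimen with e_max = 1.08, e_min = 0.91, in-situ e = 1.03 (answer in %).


Result: 29.41 %

Derivation:
Using Dr = (e_max - e) / (e_max - e_min) * 100
e_max - e = 1.08 - 1.03 = 0.05
e_max - e_min = 1.08 - 0.91 = 0.17
Dr = 0.05 / 0.17 * 100
Dr = 29.41 %


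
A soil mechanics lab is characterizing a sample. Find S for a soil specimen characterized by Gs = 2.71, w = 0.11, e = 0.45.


Using S = Gs * w / e
S = 2.71 * 0.11 / 0.45
S = 0.6624


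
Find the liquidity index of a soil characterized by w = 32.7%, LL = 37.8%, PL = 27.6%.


First compute the plasticity index:
PI = LL - PL = 37.8 - 27.6 = 10.2
Then compute the liquidity index:
LI = (w - PL) / PI
LI = (32.7 - 27.6) / 10.2
LI = 0.5


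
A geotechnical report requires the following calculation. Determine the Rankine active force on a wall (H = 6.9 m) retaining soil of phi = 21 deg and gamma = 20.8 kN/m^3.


Compute active earth pressure coefficient:
Ka = tan^2(45 - phi/2) = tan^2(34.5) = 0.472355
Compute active force:
Pa = 0.5 * Ka * gamma * H^2
Pa = 0.5 * 0.472355 * 20.8 * 6.9^2
Pa = 233.88 kN/m


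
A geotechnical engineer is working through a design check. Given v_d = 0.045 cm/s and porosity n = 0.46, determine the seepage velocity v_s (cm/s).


Using v_s = v_d / n
v_s = 0.045 / 0.46
v_s = 0.09783 cm/s


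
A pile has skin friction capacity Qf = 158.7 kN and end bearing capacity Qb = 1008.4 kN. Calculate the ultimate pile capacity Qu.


Using Qu = Qf + Qb
Qu = 158.7 + 1008.4
Qu = 1167.1 kN


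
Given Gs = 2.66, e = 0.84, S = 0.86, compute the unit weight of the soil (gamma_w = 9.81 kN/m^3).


Result: 18.033 kN/m^3

Derivation:
Using gamma = gamma_w * (Gs + S*e) / (1 + e)
Numerator: Gs + S*e = 2.66 + 0.86*0.84 = 3.3824
Denominator: 1 + e = 1 + 0.84 = 1.84
gamma = 9.81 * 3.3824 / 1.84
gamma = 18.033 kN/m^3


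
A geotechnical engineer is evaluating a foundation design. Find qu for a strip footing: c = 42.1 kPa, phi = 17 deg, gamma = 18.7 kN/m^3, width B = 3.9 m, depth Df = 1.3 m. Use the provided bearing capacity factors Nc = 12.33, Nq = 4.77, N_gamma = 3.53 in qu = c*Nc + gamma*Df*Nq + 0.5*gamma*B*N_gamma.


Result: 763.77 kPa

Derivation:
Compute qu = c*Nc + gamma*Df*Nq + 0.5*gamma*B*N_gamma
Term 1: 42.1 * 12.33 = 519.093
Term 2: 18.7 * 1.3 * 4.77 = 115.9587
Term 3: 0.5 * 18.7 * 3.9 * 3.53 = 128.72145
qu = 519.093 + 115.9587 + 128.72145
qu = 763.77 kPa


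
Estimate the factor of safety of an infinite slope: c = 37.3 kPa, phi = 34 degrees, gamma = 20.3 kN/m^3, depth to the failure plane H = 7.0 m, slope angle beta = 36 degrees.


Result: 1.48

Derivation:
Using Fs = c / (gamma*H*sin(beta)*cos(beta)) + tan(phi)/tan(beta)
Cohesion contribution = 37.3 / (20.3*7.0*sin(36)*cos(36))
Cohesion contribution = 0.551999
Friction contribution = tan(34)/tan(36) = 0.928381
Fs = 0.551999 + 0.928381
Fs = 1.48


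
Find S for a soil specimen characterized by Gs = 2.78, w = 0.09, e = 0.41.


Using S = Gs * w / e
S = 2.78 * 0.09 / 0.41
S = 0.6102


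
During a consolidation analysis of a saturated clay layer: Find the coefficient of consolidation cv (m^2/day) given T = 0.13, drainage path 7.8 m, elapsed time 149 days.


Using cv = T * H_dr^2 / t
H_dr^2 = 7.8^2 = 60.84
cv = 0.13 * 60.84 / 149
cv = 0.05308 m^2/day


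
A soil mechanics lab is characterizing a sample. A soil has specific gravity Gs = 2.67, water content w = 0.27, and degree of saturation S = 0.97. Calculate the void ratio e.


Result: 0.7432

Derivation:
Using the relation e = Gs * w / S
e = 2.67 * 0.27 / 0.97
e = 0.7432


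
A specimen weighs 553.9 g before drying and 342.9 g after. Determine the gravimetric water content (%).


Using w = (m_wet - m_dry) / m_dry * 100
m_wet - m_dry = 553.9 - 342.9 = 211.0 g
w = 211.0 / 342.9 * 100
w = 61.53 %


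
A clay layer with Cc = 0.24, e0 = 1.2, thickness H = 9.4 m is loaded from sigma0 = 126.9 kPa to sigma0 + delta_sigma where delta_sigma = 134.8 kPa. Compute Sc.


Result: 0.3223 m

Derivation:
Using Sc = Cc * H / (1 + e0) * log10((sigma0 + delta_sigma) / sigma0)
Stress ratio = (126.9 + 134.8) / 126.9 = 2.06225
log10(2.06225) = 0.314342
Cc * H / (1 + e0) = 0.24 * 9.4 / (1 + 1.2) = 1.02545
Sc = 1.02545 * 0.314342
Sc = 0.3223 m


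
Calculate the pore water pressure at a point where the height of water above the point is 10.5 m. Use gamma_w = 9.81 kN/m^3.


Using u = gamma_w * h_w
u = 9.81 * 10.5
u = 103.01 kPa


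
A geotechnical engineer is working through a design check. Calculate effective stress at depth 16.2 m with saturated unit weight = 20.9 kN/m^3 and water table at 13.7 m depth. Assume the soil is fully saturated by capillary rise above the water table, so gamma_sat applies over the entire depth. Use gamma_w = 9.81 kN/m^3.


Result: 314.06 kPa

Derivation:
Total stress = gamma_sat * depth
sigma = 20.9 * 16.2 = 338.58 kPa
Pore water pressure u = gamma_w * (depth - d_wt)
u = 9.81 * (16.2 - 13.7) = 24.525 kPa
Effective stress = sigma - u
sigma' = 338.58 - 24.525 = 314.06 kPa


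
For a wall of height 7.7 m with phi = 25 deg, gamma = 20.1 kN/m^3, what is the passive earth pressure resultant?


Compute passive earth pressure coefficient:
Kp = tan^2(45 + phi/2) = tan^2(57.5) = 2.463913
Compute passive force:
Pp = 0.5 * Kp * gamma * H^2
Pp = 0.5 * 2.463913 * 20.1 * 7.7^2
Pp = 1468.16 kN/m


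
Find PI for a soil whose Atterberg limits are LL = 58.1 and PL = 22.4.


Result: 35.7

Derivation:
Using PI = LL - PL
PI = 58.1 - 22.4
PI = 35.7


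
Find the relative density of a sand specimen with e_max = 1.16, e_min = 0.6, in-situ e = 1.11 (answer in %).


Using Dr = (e_max - e) / (e_max - e_min) * 100
e_max - e = 1.16 - 1.11 = 0.05
e_max - e_min = 1.16 - 0.6 = 0.56
Dr = 0.05 / 0.56 * 100
Dr = 8.93 %


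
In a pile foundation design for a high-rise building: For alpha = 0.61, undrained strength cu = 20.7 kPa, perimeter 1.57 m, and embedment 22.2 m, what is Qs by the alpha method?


Using Qs = alpha * cu * perimeter * L
Qs = 0.61 * 20.7 * 1.57 * 22.2
Qs = 440.1 kN


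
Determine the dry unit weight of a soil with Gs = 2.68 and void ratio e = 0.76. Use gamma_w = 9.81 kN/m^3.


Using gamma_d = Gs * gamma_w / (1 + e)
gamma_d = 2.68 * 9.81 / (1 + 0.76)
gamma_d = 2.68 * 9.81 / 1.76
gamma_d = 14.938 kN/m^3


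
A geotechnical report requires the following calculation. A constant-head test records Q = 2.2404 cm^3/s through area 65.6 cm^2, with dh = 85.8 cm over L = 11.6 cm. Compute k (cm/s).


Compute hydraulic gradient:
i = dh / L = 85.8 / 11.6 = 7.39655
Then apply Darcy's law:
k = Q / (A * i)
k = 2.2404 / (65.6 * 7.39655)
k = 2.2404 / 485.214
k = 0.004617 cm/s


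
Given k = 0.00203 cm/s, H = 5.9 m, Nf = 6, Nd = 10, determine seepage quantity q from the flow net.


Convert k to m/s for unit consistency with H:
k = 0.00203 cm/s = 0.00203 / 100 m/s = 2.03e-05 m/s
Using q = k * H * Nf / Nd
Nf / Nd = 6 / 10 = 0.6
q = 2.03e-05 * 5.9 * 0.6
q = 7.186e-05 m^3/s per m


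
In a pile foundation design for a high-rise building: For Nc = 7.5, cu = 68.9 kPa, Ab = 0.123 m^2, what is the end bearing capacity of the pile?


Using Qb = Nc * cu * Ab
Qb = 7.5 * 68.9 * 0.123
Qb = 63.56 kN


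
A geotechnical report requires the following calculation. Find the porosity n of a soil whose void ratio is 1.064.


Using the relation n = e / (1 + e)
n = 1.064 / (1 + 1.064)
n = 1.064 / 2.064
n = 0.5155


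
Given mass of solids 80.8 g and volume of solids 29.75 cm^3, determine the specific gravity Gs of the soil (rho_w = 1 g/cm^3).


Result: 2.716

Derivation:
Using Gs = m_s / (V_s * rho_w)
Since rho_w = 1 g/cm^3:
Gs = 80.8 / 29.75
Gs = 2.716


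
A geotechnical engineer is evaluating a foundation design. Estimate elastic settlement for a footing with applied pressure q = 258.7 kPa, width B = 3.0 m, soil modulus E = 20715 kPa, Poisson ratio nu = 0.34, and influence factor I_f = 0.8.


Result: 26.508 mm

Derivation:
Using Se = q * B * (1 - nu^2) * I_f / E
1 - nu^2 = 1 - 0.34^2 = 0.8844
Se = 258.7 * 3.0 * 0.8844 * 0.8 / 20715
Se = 0.026508 m
Convert to mm: Se = 0.026508 * 1000 = 26.508 mm


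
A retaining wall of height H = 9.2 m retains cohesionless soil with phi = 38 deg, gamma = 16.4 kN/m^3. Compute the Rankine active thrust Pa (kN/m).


Result: 165.1 kN/m

Derivation:
Compute active earth pressure coefficient:
Ka = tan^2(45 - phi/2) = tan^2(26.0) = 0.237883
Compute active force:
Pa = 0.5 * Ka * gamma * H^2
Pa = 0.5 * 0.237883 * 16.4 * 9.2^2
Pa = 165.1 kN/m


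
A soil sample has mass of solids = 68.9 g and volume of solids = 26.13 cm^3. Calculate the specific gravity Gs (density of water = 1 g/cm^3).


Using Gs = m_s / (V_s * rho_w)
Since rho_w = 1 g/cm^3:
Gs = 68.9 / 26.13
Gs = 2.637


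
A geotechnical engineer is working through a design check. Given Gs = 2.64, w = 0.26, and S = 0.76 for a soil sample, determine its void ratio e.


Using the relation e = Gs * w / S
e = 2.64 * 0.26 / 0.76
e = 0.9032


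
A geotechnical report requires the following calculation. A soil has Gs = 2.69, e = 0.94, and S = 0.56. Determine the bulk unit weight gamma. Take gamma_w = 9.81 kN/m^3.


Using gamma = gamma_w * (Gs + S*e) / (1 + e)
Numerator: Gs + S*e = 2.69 + 0.56*0.94 = 3.2164
Denominator: 1 + e = 1 + 0.94 = 1.94
gamma = 9.81 * 3.2164 / 1.94
gamma = 16.264 kN/m^3


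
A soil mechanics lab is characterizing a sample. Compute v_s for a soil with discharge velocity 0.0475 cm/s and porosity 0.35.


Result: 0.13571 cm/s

Derivation:
Using v_s = v_d / n
v_s = 0.0475 / 0.35
v_s = 0.13571 cm/s


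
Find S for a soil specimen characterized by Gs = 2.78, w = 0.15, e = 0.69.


Result: 0.6043

Derivation:
Using S = Gs * w / e
S = 2.78 * 0.15 / 0.69
S = 0.6043


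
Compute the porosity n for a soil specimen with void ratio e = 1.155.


Result: 0.536

Derivation:
Using the relation n = e / (1 + e)
n = 1.155 / (1 + 1.155)
n = 1.155 / 2.155
n = 0.536


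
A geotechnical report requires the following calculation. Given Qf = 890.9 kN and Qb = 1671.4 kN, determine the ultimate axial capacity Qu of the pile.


Using Qu = Qf + Qb
Qu = 890.9 + 1671.4
Qu = 2562.3 kN


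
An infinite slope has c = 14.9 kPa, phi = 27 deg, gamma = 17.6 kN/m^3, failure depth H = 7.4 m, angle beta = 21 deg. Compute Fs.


Result: 1.669

Derivation:
Using Fs = c / (gamma*H*sin(beta)*cos(beta)) + tan(phi)/tan(beta)
Cohesion contribution = 14.9 / (17.6*7.4*sin(21)*cos(21))
Cohesion contribution = 0.341949
Friction contribution = tan(27)/tan(21) = 1.32736
Fs = 0.341949 + 1.32736
Fs = 1.669


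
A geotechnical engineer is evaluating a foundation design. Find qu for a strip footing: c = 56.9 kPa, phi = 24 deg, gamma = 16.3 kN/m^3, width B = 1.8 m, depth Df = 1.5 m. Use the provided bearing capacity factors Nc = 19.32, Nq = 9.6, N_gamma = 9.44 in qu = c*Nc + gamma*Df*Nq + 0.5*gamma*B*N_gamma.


Compute qu = c*Nc + gamma*Df*Nq + 0.5*gamma*B*N_gamma
Term 1: 56.9 * 19.32 = 1099.308
Term 2: 16.3 * 1.5 * 9.6 = 234.72
Term 3: 0.5 * 16.3 * 1.8 * 9.44 = 138.4848
qu = 1099.308 + 234.72 + 138.4848
qu = 1472.51 kPa


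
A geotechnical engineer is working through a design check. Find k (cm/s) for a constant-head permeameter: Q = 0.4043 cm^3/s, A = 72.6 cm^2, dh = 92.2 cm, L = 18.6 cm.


Compute hydraulic gradient:
i = dh / L = 92.2 / 18.6 = 4.95699
Then apply Darcy's law:
k = Q / (A * i)
k = 0.4043 / (72.6 * 4.95699)
k = 0.4043 / 359.877
k = 0.001123 cm/s


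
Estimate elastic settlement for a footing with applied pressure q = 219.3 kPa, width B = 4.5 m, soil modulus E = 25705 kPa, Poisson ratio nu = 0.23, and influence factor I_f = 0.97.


Using Se = q * B * (1 - nu^2) * I_f / E
1 - nu^2 = 1 - 0.23^2 = 0.9471
Se = 219.3 * 4.5 * 0.9471 * 0.97 / 25705
Se = 0.035270 m
Convert to mm: Se = 0.035270 * 1000 = 35.27 mm


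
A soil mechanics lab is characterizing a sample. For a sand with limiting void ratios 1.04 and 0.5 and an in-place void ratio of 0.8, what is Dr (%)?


Using Dr = (e_max - e) / (e_max - e_min) * 100
e_max - e = 1.04 - 0.8 = 0.24
e_max - e_min = 1.04 - 0.5 = 0.54
Dr = 0.24 / 0.54 * 100
Dr = 44.44 %


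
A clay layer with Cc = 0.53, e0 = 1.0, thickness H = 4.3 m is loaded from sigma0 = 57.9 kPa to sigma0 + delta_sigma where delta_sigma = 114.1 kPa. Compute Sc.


Using Sc = Cc * H / (1 + e0) * log10((sigma0 + delta_sigma) / sigma0)
Stress ratio = (57.9 + 114.1) / 57.9 = 2.97064
log10(2.97064) = 0.47285
Cc * H / (1 + e0) = 0.53 * 4.3 / (1 + 1.0) = 1.1395
Sc = 1.1395 * 0.47285
Sc = 0.5388 m


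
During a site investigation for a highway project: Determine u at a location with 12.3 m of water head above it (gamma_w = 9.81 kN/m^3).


Using u = gamma_w * h_w
u = 9.81 * 12.3
u = 120.66 kPa


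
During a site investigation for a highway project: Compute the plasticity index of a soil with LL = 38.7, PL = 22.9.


Result: 15.8

Derivation:
Using PI = LL - PL
PI = 38.7 - 22.9
PI = 15.8


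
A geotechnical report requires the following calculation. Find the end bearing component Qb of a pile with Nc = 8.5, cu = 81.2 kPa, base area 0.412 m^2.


Using Qb = Nc * cu * Ab
Qb = 8.5 * 81.2 * 0.412
Qb = 284.36 kN


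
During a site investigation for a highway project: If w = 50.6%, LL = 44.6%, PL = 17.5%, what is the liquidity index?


First compute the plasticity index:
PI = LL - PL = 44.6 - 17.5 = 27.1
Then compute the liquidity index:
LI = (w - PL) / PI
LI = (50.6 - 17.5) / 27.1
LI = 1.221


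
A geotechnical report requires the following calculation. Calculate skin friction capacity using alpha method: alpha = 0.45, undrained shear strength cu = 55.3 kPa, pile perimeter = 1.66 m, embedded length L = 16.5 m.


Using Qs = alpha * cu * perimeter * L
Qs = 0.45 * 55.3 * 1.66 * 16.5
Qs = 681.6 kN


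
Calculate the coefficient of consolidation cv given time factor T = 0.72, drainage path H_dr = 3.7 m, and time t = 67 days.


Result: 0.14712 m^2/day

Derivation:
Using cv = T * H_dr^2 / t
H_dr^2 = 3.7^2 = 13.69
cv = 0.72 * 13.69 / 67
cv = 0.14712 m^2/day


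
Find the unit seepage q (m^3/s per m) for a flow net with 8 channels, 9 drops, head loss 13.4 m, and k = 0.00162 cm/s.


Convert k to m/s for unit consistency with H:
k = 0.00162 cm/s = 0.00162 / 100 m/s = 1.62e-05 m/s
Using q = k * H * Nf / Nd
Nf / Nd = 8 / 9 = 0.8889
q = 1.62e-05 * 13.4 * 0.8889
q = 0.000193 m^3/s per m


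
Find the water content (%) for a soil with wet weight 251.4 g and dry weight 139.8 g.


Result: 79.83 %

Derivation:
Using w = (m_wet - m_dry) / m_dry * 100
m_wet - m_dry = 251.4 - 139.8 = 111.6 g
w = 111.6 / 139.8 * 100
w = 79.83 %


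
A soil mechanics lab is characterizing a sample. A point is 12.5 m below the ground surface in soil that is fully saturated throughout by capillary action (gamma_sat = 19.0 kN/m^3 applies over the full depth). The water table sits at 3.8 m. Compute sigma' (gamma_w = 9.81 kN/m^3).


Result: 152.15 kPa

Derivation:
Total stress = gamma_sat * depth
sigma = 19.0 * 12.5 = 237.5 kPa
Pore water pressure u = gamma_w * (depth - d_wt)
u = 9.81 * (12.5 - 3.8) = 85.347 kPa
Effective stress = sigma - u
sigma' = 237.5 - 85.347 = 152.15 kPa


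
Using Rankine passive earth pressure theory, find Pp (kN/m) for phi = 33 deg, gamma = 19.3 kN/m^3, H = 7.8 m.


Result: 1991.53 kN/m

Derivation:
Compute passive earth pressure coefficient:
Kp = tan^2(45 + phi/2) = tan^2(61.5) = 3.39212
Compute passive force:
Pp = 0.5 * Kp * gamma * H^2
Pp = 0.5 * 3.39212 * 19.3 * 7.8^2
Pp = 1991.53 kN/m


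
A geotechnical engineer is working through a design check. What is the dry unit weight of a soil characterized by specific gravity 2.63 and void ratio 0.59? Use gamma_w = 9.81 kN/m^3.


Using gamma_d = Gs * gamma_w / (1 + e)
gamma_d = 2.63 * 9.81 / (1 + 0.59)
gamma_d = 2.63 * 9.81 / 1.59
gamma_d = 16.227 kN/m^3


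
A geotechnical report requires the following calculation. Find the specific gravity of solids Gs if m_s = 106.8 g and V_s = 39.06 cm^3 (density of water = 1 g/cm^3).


Using Gs = m_s / (V_s * rho_w)
Since rho_w = 1 g/cm^3:
Gs = 106.8 / 39.06
Gs = 2.734


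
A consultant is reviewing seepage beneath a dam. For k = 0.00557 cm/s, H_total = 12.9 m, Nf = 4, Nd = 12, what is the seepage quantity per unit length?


Convert k to m/s for unit consistency with H:
k = 0.00557 cm/s = 0.00557 / 100 m/s = 5.57e-05 m/s
Using q = k * H * Nf / Nd
Nf / Nd = 4 / 12 = 0.3333
q = 5.57e-05 * 12.9 * 0.3333
q = 0.0002395 m^3/s per m


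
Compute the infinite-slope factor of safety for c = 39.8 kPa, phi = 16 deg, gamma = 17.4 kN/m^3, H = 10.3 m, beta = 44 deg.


Result: 0.741

Derivation:
Using Fs = c / (gamma*H*sin(beta)*cos(beta)) + tan(phi)/tan(beta)
Cohesion contribution = 39.8 / (17.4*10.3*sin(44)*cos(44))
Cohesion contribution = 0.444418
Friction contribution = tan(16)/tan(44) = 0.296934
Fs = 0.444418 + 0.296934
Fs = 0.741


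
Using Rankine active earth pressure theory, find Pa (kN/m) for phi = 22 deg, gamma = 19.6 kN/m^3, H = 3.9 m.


Result: 67.82 kN/m

Derivation:
Compute active earth pressure coefficient:
Ka = tan^2(45 - phi/2) = tan^2(34.0) = 0.454962
Compute active force:
Pa = 0.5 * Ka * gamma * H^2
Pa = 0.5 * 0.454962 * 19.6 * 3.9^2
Pa = 67.82 kN/m


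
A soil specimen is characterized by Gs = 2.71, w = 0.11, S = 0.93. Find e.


Using the relation e = Gs * w / S
e = 2.71 * 0.11 / 0.93
e = 0.3205


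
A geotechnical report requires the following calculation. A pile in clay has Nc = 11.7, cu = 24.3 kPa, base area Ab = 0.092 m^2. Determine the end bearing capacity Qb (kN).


Result: 26.16 kN

Derivation:
Using Qb = Nc * cu * Ab
Qb = 11.7 * 24.3 * 0.092
Qb = 26.16 kN


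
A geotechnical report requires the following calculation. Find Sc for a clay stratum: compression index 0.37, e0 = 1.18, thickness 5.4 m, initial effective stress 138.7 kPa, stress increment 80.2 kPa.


Using Sc = Cc * H / (1 + e0) * log10((sigma0 + delta_sigma) / sigma0)
Stress ratio = (138.7 + 80.2) / 138.7 = 1.57823
log10(1.57823) = 0.198169
Cc * H / (1 + e0) = 0.37 * 5.4 / (1 + 1.18) = 0.916514
Sc = 0.916514 * 0.198169
Sc = 0.1816 m


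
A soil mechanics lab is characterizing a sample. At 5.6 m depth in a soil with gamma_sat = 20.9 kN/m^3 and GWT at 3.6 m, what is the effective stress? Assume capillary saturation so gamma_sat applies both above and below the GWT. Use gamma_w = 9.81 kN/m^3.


Total stress = gamma_sat * depth
sigma = 20.9 * 5.6 = 117.04 kPa
Pore water pressure u = gamma_w * (depth - d_wt)
u = 9.81 * (5.6 - 3.6) = 19.62 kPa
Effective stress = sigma - u
sigma' = 117.04 - 19.62 = 97.42 kPa


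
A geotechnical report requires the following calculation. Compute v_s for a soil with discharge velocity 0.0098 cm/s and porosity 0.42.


Using v_s = v_d / n
v_s = 0.0098 / 0.42
v_s = 0.02333 cm/s


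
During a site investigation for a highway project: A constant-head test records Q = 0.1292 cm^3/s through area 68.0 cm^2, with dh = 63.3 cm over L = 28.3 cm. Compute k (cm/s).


Result: 0.000849 cm/s

Derivation:
Compute hydraulic gradient:
i = dh / L = 63.3 / 28.3 = 2.23675
Then apply Darcy's law:
k = Q / (A * i)
k = 0.1292 / (68.0 * 2.23675)
k = 0.1292 / 152.099
k = 0.000849 cm/s


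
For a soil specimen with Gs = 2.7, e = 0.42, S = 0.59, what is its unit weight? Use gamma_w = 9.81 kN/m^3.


Using gamma = gamma_w * (Gs + S*e) / (1 + e)
Numerator: Gs + S*e = 2.7 + 0.59*0.42 = 2.9478
Denominator: 1 + e = 1 + 0.42 = 1.42
gamma = 9.81 * 2.9478 / 1.42
gamma = 20.365 kN/m^3


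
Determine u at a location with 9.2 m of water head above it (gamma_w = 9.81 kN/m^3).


Using u = gamma_w * h_w
u = 9.81 * 9.2
u = 90.25 kPa


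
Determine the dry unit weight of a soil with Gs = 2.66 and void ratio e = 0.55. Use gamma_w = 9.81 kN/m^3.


Using gamma_d = Gs * gamma_w / (1 + e)
gamma_d = 2.66 * 9.81 / (1 + 0.55)
gamma_d = 2.66 * 9.81 / 1.55
gamma_d = 16.835 kN/m^3


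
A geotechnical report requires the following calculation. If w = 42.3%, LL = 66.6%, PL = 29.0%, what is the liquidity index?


First compute the plasticity index:
PI = LL - PL = 66.6 - 29.0 = 37.6
Then compute the liquidity index:
LI = (w - PL) / PI
LI = (42.3 - 29.0) / 37.6
LI = 0.354


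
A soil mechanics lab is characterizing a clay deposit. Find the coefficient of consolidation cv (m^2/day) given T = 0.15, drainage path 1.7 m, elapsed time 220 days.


Using cv = T * H_dr^2 / t
H_dr^2 = 1.7^2 = 2.89
cv = 0.15 * 2.89 / 220
cv = 0.00197 m^2/day


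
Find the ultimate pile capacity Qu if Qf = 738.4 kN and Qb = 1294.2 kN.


Using Qu = Qf + Qb
Qu = 738.4 + 1294.2
Qu = 2032.6 kN


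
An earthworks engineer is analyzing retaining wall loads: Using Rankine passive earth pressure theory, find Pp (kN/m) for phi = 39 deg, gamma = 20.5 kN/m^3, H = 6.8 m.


Compute passive earth pressure coefficient:
Kp = tan^2(45 + phi/2) = tan^2(64.5) = 4.395495
Compute passive force:
Pp = 0.5 * Kp * gamma * H^2
Pp = 0.5 * 4.395495 * 20.5 * 6.8^2
Pp = 2083.29 kN/m


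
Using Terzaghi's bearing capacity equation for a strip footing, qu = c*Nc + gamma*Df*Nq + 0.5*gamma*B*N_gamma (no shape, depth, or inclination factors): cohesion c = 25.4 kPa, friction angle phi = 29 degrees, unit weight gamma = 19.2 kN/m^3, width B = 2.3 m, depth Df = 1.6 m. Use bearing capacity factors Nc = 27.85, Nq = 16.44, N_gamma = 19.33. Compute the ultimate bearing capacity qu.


Result: 1639.23 kPa

Derivation:
Compute qu = c*Nc + gamma*Df*Nq + 0.5*gamma*B*N_gamma
Term 1: 25.4 * 27.85 = 707.39
Term 2: 19.2 * 1.6 * 16.44 = 505.0368
Term 3: 0.5 * 19.2 * 2.3 * 19.33 = 426.8064
qu = 707.39 + 505.0368 + 426.8064
qu = 1639.23 kPa


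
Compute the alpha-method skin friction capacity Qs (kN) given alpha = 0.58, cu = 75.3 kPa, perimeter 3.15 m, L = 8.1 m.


Using Qs = alpha * cu * perimeter * L
Qs = 0.58 * 75.3 * 3.15 * 8.1
Qs = 1114.34 kN


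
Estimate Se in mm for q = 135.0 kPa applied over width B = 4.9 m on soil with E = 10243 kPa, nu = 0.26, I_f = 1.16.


Using Se = q * B * (1 - nu^2) * I_f / E
1 - nu^2 = 1 - 0.26^2 = 0.9324
Se = 135.0 * 4.9 * 0.9324 * 1.16 / 10243
Se = 0.069849 m
Convert to mm: Se = 0.069849 * 1000 = 69.849 mm


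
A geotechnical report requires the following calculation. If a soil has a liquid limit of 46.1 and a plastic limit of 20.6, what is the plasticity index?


Using PI = LL - PL
PI = 46.1 - 20.6
PI = 25.5


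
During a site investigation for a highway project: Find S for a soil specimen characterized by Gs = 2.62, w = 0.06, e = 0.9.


Using S = Gs * w / e
S = 2.62 * 0.06 / 0.9
S = 0.1747


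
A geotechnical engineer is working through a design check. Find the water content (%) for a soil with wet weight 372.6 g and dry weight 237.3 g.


Using w = (m_wet - m_dry) / m_dry * 100
m_wet - m_dry = 372.6 - 237.3 = 135.3 g
w = 135.3 / 237.3 * 100
w = 57.02 %


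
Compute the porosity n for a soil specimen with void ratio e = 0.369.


Result: 0.2695

Derivation:
Using the relation n = e / (1 + e)
n = 0.369 / (1 + 0.369)
n = 0.369 / 1.369
n = 0.2695


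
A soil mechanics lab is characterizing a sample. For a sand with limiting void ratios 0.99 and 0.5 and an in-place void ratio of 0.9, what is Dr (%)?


Using Dr = (e_max - e) / (e_max - e_min) * 100
e_max - e = 0.99 - 0.9 = 0.09
e_max - e_min = 0.99 - 0.5 = 0.49
Dr = 0.09 / 0.49 * 100
Dr = 18.37 %


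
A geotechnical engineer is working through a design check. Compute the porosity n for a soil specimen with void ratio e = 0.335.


Result: 0.2509

Derivation:
Using the relation n = e / (1 + e)
n = 0.335 / (1 + 0.335)
n = 0.335 / 1.335
n = 0.2509


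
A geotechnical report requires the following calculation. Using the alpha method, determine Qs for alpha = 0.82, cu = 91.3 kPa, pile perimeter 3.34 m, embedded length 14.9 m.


Using Qs = alpha * cu * perimeter * L
Qs = 0.82 * 91.3 * 3.34 * 14.9
Qs = 3725.78 kN


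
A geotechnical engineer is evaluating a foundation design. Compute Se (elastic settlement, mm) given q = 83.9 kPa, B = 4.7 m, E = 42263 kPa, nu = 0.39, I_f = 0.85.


Using Se = q * B * (1 - nu^2) * I_f / E
1 - nu^2 = 1 - 0.39^2 = 0.8479
Se = 83.9 * 4.7 * 0.8479 * 0.85 / 42263
Se = 0.006725 m
Convert to mm: Se = 0.006725 * 1000 = 6.725 mm


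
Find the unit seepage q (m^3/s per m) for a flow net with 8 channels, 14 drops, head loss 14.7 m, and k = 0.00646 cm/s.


Convert k to m/s for unit consistency with H:
k = 0.00646 cm/s = 0.00646 / 100 m/s = 6.46e-05 m/s
Using q = k * H * Nf / Nd
Nf / Nd = 8 / 14 = 0.5714
q = 6.46e-05 * 14.7 * 0.5714
q = 0.0005426 m^3/s per m


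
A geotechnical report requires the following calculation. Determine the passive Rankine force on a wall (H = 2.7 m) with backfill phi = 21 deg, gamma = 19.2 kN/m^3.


Result: 148.16 kN/m

Derivation:
Compute passive earth pressure coefficient:
Kp = tan^2(45 + phi/2) = tan^2(55.5) = 2.117051
Compute passive force:
Pp = 0.5 * Kp * gamma * H^2
Pp = 0.5 * 2.117051 * 19.2 * 2.7^2
Pp = 148.16 kN/m


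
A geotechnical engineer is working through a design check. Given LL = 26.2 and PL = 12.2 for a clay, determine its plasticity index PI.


Using PI = LL - PL
PI = 26.2 - 12.2
PI = 14.0


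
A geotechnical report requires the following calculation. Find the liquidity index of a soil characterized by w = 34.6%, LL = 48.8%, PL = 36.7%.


First compute the plasticity index:
PI = LL - PL = 48.8 - 36.7 = 12.1
Then compute the liquidity index:
LI = (w - PL) / PI
LI = (34.6 - 36.7) / 12.1
LI = -0.174


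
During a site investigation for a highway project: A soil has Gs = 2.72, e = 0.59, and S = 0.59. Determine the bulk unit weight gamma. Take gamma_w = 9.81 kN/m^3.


Using gamma = gamma_w * (Gs + S*e) / (1 + e)
Numerator: Gs + S*e = 2.72 + 0.59*0.59 = 3.0681
Denominator: 1 + e = 1 + 0.59 = 1.59
gamma = 9.81 * 3.0681 / 1.59
gamma = 18.93 kN/m^3


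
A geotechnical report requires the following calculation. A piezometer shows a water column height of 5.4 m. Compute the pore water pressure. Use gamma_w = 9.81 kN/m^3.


Using u = gamma_w * h_w
u = 9.81 * 5.4
u = 52.97 kPa


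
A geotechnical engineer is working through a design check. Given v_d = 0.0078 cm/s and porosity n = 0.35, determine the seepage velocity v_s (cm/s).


Using v_s = v_d / n
v_s = 0.0078 / 0.35
v_s = 0.02229 cm/s


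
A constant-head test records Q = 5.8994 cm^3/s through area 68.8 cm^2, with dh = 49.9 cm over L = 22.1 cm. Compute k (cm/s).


Result: 0.037976 cm/s

Derivation:
Compute hydraulic gradient:
i = dh / L = 49.9 / 22.1 = 2.25792
Then apply Darcy's law:
k = Q / (A * i)
k = 5.8994 / (68.8 * 2.25792)
k = 5.8994 / 155.345
k = 0.037976 cm/s


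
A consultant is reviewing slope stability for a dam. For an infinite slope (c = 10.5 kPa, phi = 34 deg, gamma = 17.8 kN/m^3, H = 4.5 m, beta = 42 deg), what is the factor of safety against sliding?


Result: 1.013

Derivation:
Using Fs = c / (gamma*H*sin(beta)*cos(beta)) + tan(phi)/tan(beta)
Cohesion contribution = 10.5 / (17.8*4.5*sin(42)*cos(42))
Cohesion contribution = 0.263616
Friction contribution = tan(34)/tan(42) = 0.749118
Fs = 0.263616 + 0.749118
Fs = 1.013


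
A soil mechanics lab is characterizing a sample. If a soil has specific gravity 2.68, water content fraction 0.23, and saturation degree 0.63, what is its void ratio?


Using the relation e = Gs * w / S
e = 2.68 * 0.23 / 0.63
e = 0.9784
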